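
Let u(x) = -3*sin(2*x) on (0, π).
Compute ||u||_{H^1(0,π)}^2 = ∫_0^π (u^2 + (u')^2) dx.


||u||_{H^1(0,π)}^2 = 45*π/2

u'(x) = -6*cos(2*x).
Expand u² and (u')² and integrate term by term on (0, π), using: for integers n ≥ 1, ∫_0^π sin²(nx) dx = ∫_0^π cos²(nx) dx = π/2; for n ≠ n', ∫_0^π sin(nx)sin(n'x) dx = ∫_0^π cos(nx)cos(n'x) dx = 0; and by product-to-sum, ∫_0^π sin(nx)cos(n'x) dx = ½∫_0^π [sin((n+n')x) + sin((n−n')x)] dx, which is 0 when n+n' is even and 2n/(n²−n'²) when n+n' is odd (it need not vanish on (0, π)).
  u² squared terms: (-3)²·∫sin(2x)² dx = 9·π/2 = 9*π/2.
  So ∫_0^π u² dx = 9*π/2.
  (u')² squared terms: (-6)²·∫cos(2x)² dx = 36·π/2 = 18*π.
  So ∫_0^π (u')² dx = 18*π.
||u||_{H^1}^2 = (9*π/2) + (18*π) = 45*π/2.


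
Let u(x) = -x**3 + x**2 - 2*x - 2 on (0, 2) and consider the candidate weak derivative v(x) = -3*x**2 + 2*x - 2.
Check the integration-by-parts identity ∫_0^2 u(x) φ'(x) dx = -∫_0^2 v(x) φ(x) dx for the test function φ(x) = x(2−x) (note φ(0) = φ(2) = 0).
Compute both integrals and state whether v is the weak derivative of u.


LHS = 24/5, RHS = 24/5. Yes, v = u' weakly.

u(x) = -x**3 + x**2 - 2*x - 2, classical derivative u'(x) = -3*x**2 + 2*x - 2.
φ(x) = x(2−x), so φ'(x) = 2 - 2*x.
Note φ(0) = φ(2) = 0, so the boundary term u·φ vanishes.
LHS = ∫_0^2 u(x) φ'(x) dx = ∫_0^2 (2*x^4 - 4*x^3 + 6*x^2 - 4) dx. Term by term:
  ∫_0^2 2*x^4 dx = 64/5;  ∫_0^2 -4*x^3 dx = -16;  ∫_0^2 6*x^2 dx = 16;
  ∫_0^2 -4 dx = -8.
Sum: 64/5 − 16 + 16 − 8 = 24/5.
So LHS = 24/5.
∫_0^2 v(x) φ(x) dx = ∫_0^2 (3*x^4 - 8*x^3 + 6*x^2 - 4*x) dx. Term by term:
  ∫_0^2 3*x^4 dx = 96/5;  ∫_0^2 -8*x^3 dx = -32;  ∫_0^2 6*x^2 dx = 16;
  ∫_0^2 -4*x dx = -8.
Sum: 96/5 − 32 + 16 − 8 = -24/5.
So RHS = -∫_0^2 v(x) φ(x) dx = 24/5.
LHS = RHS, so the identity holds for this test φ.
Moreover u is smooth here and v(x) = u'(x) = -3*x**2 + 2*x - 2 pointwise, so the identity holds for every test function. Hence v is the weak derivative of u.


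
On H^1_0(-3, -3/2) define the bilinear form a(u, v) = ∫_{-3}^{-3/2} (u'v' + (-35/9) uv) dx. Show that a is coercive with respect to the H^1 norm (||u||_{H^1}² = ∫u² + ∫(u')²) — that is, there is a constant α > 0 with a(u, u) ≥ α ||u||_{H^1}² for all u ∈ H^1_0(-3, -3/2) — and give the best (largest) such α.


α = (-35 + 4*π^2)/(9 + 4*π^2)

Coercivity of a(·,·) on H^1_0(-3, -3/2) means a(u, u) ≥ α ||u||_{H^1}² for every u ∈ H^1_0.
The interval has length L = 3/2, and Poincaré/coercivity depend only on L. Here a(u, u) = ∫(u')² + (-35/9)·∫u².
Here c = -35/9 < 0 with |c| < (π/L)² = 4*π^2/9, so coercivity still holds. The condition a(u,u) ≥ α||u||_{H^1}² reads (1−α)∫(u')² ≥ (α−c)∫u². Any admissible α is ≤ 1 (rapidly oscillating u have ∫u²/∫(u')² → 0), and α = 1 would force 0 ≥ (1−c)∫u², impossible since c < 1; so 1−α > 0. By the sharp Poincaré inequality on H^1_0 of an interval of length L, ∫(u')² ≥ (π/L)²∫u² with equality for the first sine mode sin(π(x−x₀)/L) (x₀ the left endpoint), so the inequality holds for all u iff (1−α)(π/L)² ≥ α − c, i.e. α ≤ ((π/L)² + c)/((π/L)² + 1) = (1 + c(L/π)²)/(1 + (L/π)²). (Direct route, valid since c ≤ 0: Poincaré gives c∫u² ≥ c(L/π)²∫(u')², so a(u,u) ≥ (1 + c(L/π)²)∫(u')², while ||u||_{H^1}² ≤ (1 + (L/π)²)∫(u')²; dividing yields the same α.) With (π/L)² = 4*π^2/9 and c = -35/9, the largest admissible constant is α = ((π/L)² + c)/((π/L)² + 1).
Simplifying, α = (-35 + 4*π^2)/(9 + 4*π^2).


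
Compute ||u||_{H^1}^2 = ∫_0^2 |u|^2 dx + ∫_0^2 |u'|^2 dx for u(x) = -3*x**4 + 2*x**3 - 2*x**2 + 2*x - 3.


||u||_{H^1}^2 = 69878/35

The H^1 norm (squared) on an interval (0, L) is
  ||u||_{H^1}^2 = ∫_0^L u(x)^2 dx + ∫_0^L u'(x)^2 dx.
Compute u'(x) = -12*x**3 + 6*x**2 - 4*x + 2.
Then u(x)^2 = 9*x**8 - 12*x**7 + 16*x**6 - 20*x**5 + 30*x**4 - 20*x**3 + 16*x**2 - 12*x + 9 and u'(x)^2 = 144*x**6 - 144*x**5 + 132*x**4 - 96*x**3 + 40*x**2 - 16*x + 4.
Integrate each monomial from 0 to 2 using ∫_0^2 c·x^n dx = c·2^(n+1)/(n+1):
  ∫_0^2 u(x)^2 dx = ∫_0^2 (9*x^8 - 12*x^7 + 16*x^6 - 20*x^5 + 30*x^4 - 20*x^3 + 16*x^2 - 12*x + 9) dx. Term by term:
    ∫_0^2 9*x^8 dx = 512;  ∫_0^2 -12*x^7 dx = -384;  ∫_0^2 16*x^6 dx = 2048/7;
    ∫_0^2 -20*x^5 dx = -640/3;  ∫_0^2 30*x^4 dx = 192;  ∫_0^2 -20*x^3 dx = -80;
    ∫_0^2 16*x^2 dx = 128/3;  ∫_0^2 -12*x dx = -24;  ∫_0^2 9 dx = 18.
  Sum: 512 − 384 + 2048/7 − 640/3 + 192 − 80 + 128/3 − 24 + 18 = 7474/21.
  ∫_0^2 u'(x)^2 dx = ∫_0^2 (144*x^6 - 144*x^5 + 132*x^4 - 96*x^3 + 40*x^2 - 16*x + 4) dx. Term by term:
    ∫_0^2 144*x^6 dx = 18432/7;  ∫_0^2 -144*x^5 dx = -1536;  ∫_0^2 132*x^4 dx = 4224/5;
    ∫_0^2 -96*x^3 dx = -384;  ∫_0^2 40*x^2 dx = 320/3;  ∫_0^2 -16*x dx = -32;
    ∫_0^2 4 dx = 8.
  Sum: 18432/7 − 1536 + 4224/5 − 384 + 320/3 − 32 + 8 = 172264/105.
Adding: ||u||_{H^1}^2 = 7474/21 + 172264/105 = 69878/35.


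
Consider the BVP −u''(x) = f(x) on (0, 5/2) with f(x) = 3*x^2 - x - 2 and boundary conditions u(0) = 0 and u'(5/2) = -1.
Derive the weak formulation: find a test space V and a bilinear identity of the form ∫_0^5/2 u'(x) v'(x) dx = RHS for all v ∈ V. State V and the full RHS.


V = {v ∈ H^1(0, 5/2) : v(0) = 0} (test functions vanish at x = 0 where u is specified); weak form: ∫_0^5/2 u'v' dx = ∫_0^5/2 (3*x^2 - x - 2) v dx − v(5/2) for all v ∈ V.

Multiply both sides by a test function v and integrate from 0 to 5/2:
  ∫_0^5/2 −u''(x) v(x) dx = ∫_0^5/2 f(x) v(x) dx.
Integrate the LHS by parts once:
  ∫_0^5/2 −u'' v dx = −[u'(x) v(x)]_0^5/2 + ∫_0^5/2 u'(x) v'(x) dx.
Thus ∫_0^5/2 u'(x) v'(x) dx = ∫_0^5/2 f(x) v(x) dx + [u'(x) v(x)]_0^5/2.
Choose V so that boundary terms are either known or forced to vanish.
Mixed BC: u(0) = 0 (Dirichlet) and u'(5/2) = -1 (Neumann). Define V = {v ∈ H^1(0, 5/2) : v(0) = 0}. Then [u' v]_0^5/2 = u'(5/2)·v(5/2) − u'(0)·0 = − v(5/2).
Weak formulation: find u (satisfying any essential BC) such that ∫_0^5/2 u'(x) v'(x) dx = ∫_0^5/2 f v dx − v(5/2) for all v ∈ V (Dirichlet at 0 absorbed into V; Neumann datum at x = 5/2 contributes the boundary term).
Substituting f(x) = 3*x^2 - x - 2, the right-hand side is ∫_0^5/2 (3*x^2 - x - 2) v dx − v(5/2).


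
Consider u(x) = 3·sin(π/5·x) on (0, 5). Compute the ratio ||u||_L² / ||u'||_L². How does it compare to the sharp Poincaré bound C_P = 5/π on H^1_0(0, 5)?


||u||_L² / ||u'||_L² = 5/π = C_P.

u(x) = 3·sin(π/5·x), so u'(x) = 3*π*cos(π*x/5)/5.
Writing u(x) = A·sin(kπx/L) with A = 3 and k = 1, use ∫_0^L sin²(kπx/L) dx = L/2 and ∫_0^L cos²(kπx/L) dx = L/2.
u² = 9·sin²(π/5·x) and (u')² = 9*π^2/25·cos²(π/5·x), and each of sin², cos² integrates to L/2 = 5/2 over (0, 5).
∫_0^5 u² dx = 45/2, so ||u||_L² = 3*sqrt(10)/2.
∫_0^5 (u')² dx = 9*π^2/10, so ||u'||_L² = 3*sqrt(10)*π/10.
Ratio ||u||_L² / ||u'||_L² = 5/π.
Sharp Poincaré constant on H^1_0(0, 5) is C_P = L/π = 5/π, achieved by sin(π/5·x).
This is the k = 1 eigenfunction (up to amplitude), so the ratio equals the sharp Poincaré constant exactly.


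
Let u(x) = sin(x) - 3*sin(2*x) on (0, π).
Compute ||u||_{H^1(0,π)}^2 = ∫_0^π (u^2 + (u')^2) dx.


||u||_{H^1(0,π)}^2 = 47*π/2

u'(x) = cos(x) - 6*cos(2*x).
Expand u² and (u')² and integrate term by term on (0, π), using: for integers n ≥ 1, ∫_0^π sin²(nx) dx = ∫_0^π cos²(nx) dx = π/2; for n ≠ n', ∫_0^π sin(nx)sin(n'x) dx = ∫_0^π cos(nx)cos(n'x) dx = 0; and by product-to-sum, ∫_0^π sin(nx)cos(n'x) dx = ½∫_0^π [sin((n+n')x) + sin((n−n')x)] dx, which is 0 when n+n' is even and 2n/(n²−n'²) when n+n' is odd (it need not vanish on (0, π)).
  u² squared terms: (-3)²·∫sin(2x)² dx = 9·π/2 = 9*π/2;  (1)²·∫sin(x)² dx = 1·π/2 = π/2.
  u² cross terms: 2·(-3)·(1)·∫sin(2x)·sin(x) dx = -6·(0) = 0.
  So ∫_0^π u² dx = 9*π/2 + π/2 + 0 = 5*π.
  (u')² squared terms: (-6)²·∫cos(2x)² dx = 36·π/2 = 18*π;  (1)²·∫cos(x)² dx = 1·π/2 = π/2.
  (u')² cross terms: 2·(-6)·(1)·∫cos(2x)·cos(x) dx = -12·(0) = 0.
  So ∫_0^π (u')² dx = 18*π + π/2 + 0 = 37*π/2.
||u||_{H^1}^2 = (5*π) + (37*π/2) = 47*π/2.


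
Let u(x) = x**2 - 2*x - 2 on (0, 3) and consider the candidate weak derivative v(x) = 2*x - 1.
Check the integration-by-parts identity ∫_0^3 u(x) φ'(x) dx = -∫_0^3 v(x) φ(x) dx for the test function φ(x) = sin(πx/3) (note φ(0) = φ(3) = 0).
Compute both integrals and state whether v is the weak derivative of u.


LHS = -6/π, RHS = -12/π. No, v is not the weak derivative of u.

u(x) = x**2 - 2*x - 2, classical derivative u'(x) = 2*x - 2.
φ(x) = sin(πx/3), so φ'(x) = π*cos(π*x/3)/3.
Note φ(0) = φ(3) = 0, so the boundary term u·φ vanishes.
LHS = ∫_0^3 u(x) φ'(x) dx = ∫_0^3 (π*x^2*cos(π*x/3)/3 - 2*π*x*cos(π*x/3)/3 - 2*π*cos(π*x/3)/3) dx. Term by term:
  ∫_0^3 -2*π*cos(π*x/3)/3 dx = 0;  ∫_0^3 -2*π*x*cos(π*x/3)/3 dx = 12/π;  ∫_0^3 π*x^2*cos(π*x/3)/3 dx = -18/π.
Sum: 0 + 12/π − 18/π = -6/π.
So LHS = -6/π.
∫_0^3 v(x) φ(x) dx = ∫_0^3 (2*x*sin(π*x/3) - sin(π*x/3)) dx. Term by term:
  ∫_0^3 -sin(π*x/3) dx = -6/π;  ∫_0^3 2*x*sin(π*x/3) dx = 18/π.
Sum: -6/π + 18/π = 12/π.
So RHS = -∫_0^3 v(x) φ(x) dx = -12/π.
LHS − RHS = 6/π ≠ 0, so the identity fails.
(For a valid weak derivative the identity must hold for EVERY test function, in particular this one. The failure shows v is NOT the weak derivative of u.)
Correct weak derivative would be u'(x) = 2*x - 2.


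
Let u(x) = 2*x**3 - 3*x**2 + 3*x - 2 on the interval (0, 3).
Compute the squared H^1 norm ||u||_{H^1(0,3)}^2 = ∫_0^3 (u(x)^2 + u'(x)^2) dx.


||u||_{H^1}^2 = 86619/70

The H^1 norm (squared) on an interval (0, L) is
  ||u||_{H^1}^2 = ∫_0^L u(x)^2 dx + ∫_0^L u'(x)^2 dx.
Compute u'(x) = 6*x**2 - 6*x + 3.
Then u(x)^2 = 4*x**6 - 12*x**5 + 21*x**4 - 26*x**3 + 21*x**2 - 12*x + 4 and u'(x)^2 = 36*x**4 - 72*x**3 + 72*x**2 - 36*x + 9.
Integrate each monomial from 0 to 3 using ∫_0^3 c·x^n dx = c·3^(n+1)/(n+1):
  ∫_0^3 u(x)^2 dx = ∫_0^3 (4*x^6 - 12*x^5 + 21*x^4 - 26*x^3 + 21*x^2 - 12*x + 4) dx. Term by term:
    ∫_0^3 4*x^6 dx = 8748/7;  ∫_0^3 -12*x^5 dx = -1458;  ∫_0^3 21*x^4 dx = 5103/5;
    ∫_0^3 -26*x^3 dx = -1053/2;  ∫_0^3 21*x^2 dx = 189;  ∫_0^3 -12*x dx = -54;
    ∫_0^3 4 dx = 12.
  Sum: 8748/7 − 1458 + 5103/5 − 1053/2 + 189 − 54 + 12 = 30297/70.
  ∫_0^3 u'(x)^2 dx = ∫_0^3 (36*x^4 - 72*x^3 + 72*x^2 - 36*x + 9) dx. Term by term:
    ∫_0^3 36*x^4 dx = 8748/5;  ∫_0^3 -72*x^3 dx = -1458;  ∫_0^3 72*x^2 dx = 648;
    ∫_0^3 -36*x dx = -162;  ∫_0^3 9 dx = 27.
  Sum: 8748/5 − 1458 + 648 − 162 + 27 = 4023/5.
Adding: ||u||_{H^1}^2 = 30297/70 + 4023/5 = 86619/70.


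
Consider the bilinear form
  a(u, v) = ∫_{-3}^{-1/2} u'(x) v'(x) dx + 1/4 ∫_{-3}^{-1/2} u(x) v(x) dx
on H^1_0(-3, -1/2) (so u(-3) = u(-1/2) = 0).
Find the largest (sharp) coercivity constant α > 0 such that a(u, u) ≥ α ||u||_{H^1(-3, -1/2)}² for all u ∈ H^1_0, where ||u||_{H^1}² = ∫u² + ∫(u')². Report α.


α = (25 + 16*π^2)/(4*(25 + 4*π^2))

Coercivity of a(·,·) on H^1_0(-3, -1/2) means a(u, u) ≥ α ||u||_{H^1}² for every u ∈ H^1_0.
The interval has length L = 5/2, and Poincaré/coercivity depend only on L. Here a(u, u) = ∫(u')² + (1/4)·∫u².
Here 0 < c = 1/4 < 1. The condition a(u,u) ≥ α||u||_{H^1}² reads (1−α)∫(u')² ≥ (α−c)∫u². Any admissible α is ≤ 1 (rapidly oscillating u have ∫u²/∫(u')² → 0), and α = 1 would force 0 ≥ (1−c)∫u², impossible since c < 1; so 1−α > 0. By the sharp Poincaré inequality on H^1_0 of an interval of length L, ∫(u')² ≥ (π/L)²∫u² with equality for the first sine mode sin(π(x−x₀)/L) (x₀ the left endpoint), so the inequality holds for all u iff (1−α)(π/L)² ≥ α − c, i.e. α ≤ ((π/L)² + c)/((π/L)² + 1) = (1 + c(L/π)²)/(1 + (L/π)²). With (π/L)² = 4*π^2/25 and c = 1/4, the largest admissible constant is α = ((π/L)² + c)/((π/L)² + 1).
Simplifying, α = (25 + 16*π^2)/(4*(25 + 4*π^2)).


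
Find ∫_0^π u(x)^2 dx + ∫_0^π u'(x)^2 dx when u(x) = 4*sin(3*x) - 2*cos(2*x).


||u||_{H^1(0,π)}^2 = -96 + 90*π

u'(x) = 4*sin(2*x) + 12*cos(3*x).
Expand u² and (u')² and integrate term by term on (0, π), using: for integers n ≥ 1, ∫_0^π sin²(nx) dx = ∫_0^π cos²(nx) dx = π/2; for n ≠ n', ∫_0^π sin(nx)sin(n'x) dx = ∫_0^π cos(nx)cos(n'x) dx = 0; and by product-to-sum, ∫_0^π sin(nx)cos(n'x) dx = ½∫_0^π [sin((n+n')x) + sin((n−n')x)] dx, which is 0 when n+n' is even and 2n/(n²−n'²) when n+n' is odd (it need not vanish on (0, π)).
  u² squared terms: (-2)²·∫cos(2x)² dx = 4·π/2 = 2*π;  (4)²·∫sin(3x)² dx = 16·π/2 = 8*π.
  u² cross terms: 2·(-2)·(4)·∫cos(2x)·sin(3x) dx = -16·(6/5) = -96/5.
  So ∫_0^π u² dx = 2*π + 8*π − 96/5 = -96/5 + 10*π.
  (u')² squared terms: (4)²·∫sin(2x)² dx = 16·π/2 = 8*π;  (12)²·∫cos(3x)² dx = 144·π/2 = 72*π.
  (u')² cross terms: 2·(4)·(12)·∫sin(2x)·cos(3x) dx = 96·(-4/5) = -384/5.
  So ∫_0^π (u')² dx = 8*π + 72*π − 384/5 = -384/5 + 80*π.
||u||_{H^1}^2 = (-96/5 + 10*π) + (-384/5 + 80*π) = -96 + 90*π.


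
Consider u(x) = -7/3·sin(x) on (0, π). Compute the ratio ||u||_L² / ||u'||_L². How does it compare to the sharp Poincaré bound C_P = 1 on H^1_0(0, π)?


||u||_L² / ||u'||_L² = 1 = C_P.

u(x) = -7/3·sin(x), so u'(x) = -7*cos(x)/3.
Writing u(x) = A·sin(kπx/L) with A = -7/3 and k = 1, use ∫_0^L sin²(kπx/L) dx = L/2 and ∫_0^L cos²(kπx/L) dx = L/2.
u² = 49/9·sin²(x) and (u')² = 49/9·cos²(x), and each of sin², cos² integrates to L/2 = π/2 over (0, π).
∫_0^π u² dx = 49*π/18, so ||u||_L² = 7*sqrt(2)*sqrt(π)/6.
∫_0^π (u')² dx = 49*π/18, so ||u'||_L² = 7*sqrt(2)*sqrt(π)/6.
Ratio ||u||_L² / ||u'||_L² = 1.
Sharp Poincaré constant on H^1_0(0, π) is C_P = L/π = 1, achieved by sin(x).
This is the k = 1 eigenfunction (up to amplitude), so the ratio equals the sharp Poincaré constant exactly.


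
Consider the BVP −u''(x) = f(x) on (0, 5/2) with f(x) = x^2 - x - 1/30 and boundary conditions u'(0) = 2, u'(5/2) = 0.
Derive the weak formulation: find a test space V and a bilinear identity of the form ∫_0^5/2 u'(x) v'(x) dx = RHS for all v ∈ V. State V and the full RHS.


V = H^1(0, 5/2) (v unrestricted at boundary; u is determined up to an additive constant); weak form: ∫_0^5/2 u'v' dx = ∫_0^5/2 (x^2 - x - 1/30) v dx − 2·v(0) for all v ∈ V.

Multiply both sides by a test function v and integrate from 0 to 5/2:
  ∫_0^5/2 −u''(x) v(x) dx = ∫_0^5/2 f(x) v(x) dx.
Integrate the LHS by parts once:
  ∫_0^5/2 −u'' v dx = −[u'(x) v(x)]_0^5/2 + ∫_0^5/2 u'(x) v'(x) dx.
Thus ∫_0^5/2 u'(x) v'(x) dx = ∫_0^5/2 f(x) v(x) dx + [u'(x) v(x)]_0^5/2.
Choose V so that boundary terms are either known or forced to vanish.
u has inhomogeneous Neumann u'(0) = 2, u'(5/2) = 0. [u' v]_0^5/2 = (0)·v(5/2) − (2)·v(0) = − 2·v(0). Take V = H^1(0, 5/2); boundary term becomes part of RHS.
Weak formulation: find u (satisfying any essential BC) such that ∫_0^5/2 u'(x) v'(x) dx = ∫_0^5/2 f v dx − 2·v(0) for all v ∈ V (Neumann data are natural BCs: they enter the RHS as boundary terms).
Substituting f(x) = x^2 - x - 1/30, the right-hand side is ∫_0^5/2 (x^2 - x - 1/30) v dx − 2·v(0).
Compatibility check (pure Neumann): taking v ≡ 1 ∈ V gives 0 = ∫_0^5/2 f dx + (0) − (2), i.e. ∫_0^5/2 f dx must equal u'(0) − u'(5/2) = 2. Indeed ∫_0^5/2 (x^2 - x - 1/30) dx = 2, so the data are compatible. The solution is then unique only up to an additive constant (fix it e.g. by requiring ∫_0^5/2 u dx = 0).


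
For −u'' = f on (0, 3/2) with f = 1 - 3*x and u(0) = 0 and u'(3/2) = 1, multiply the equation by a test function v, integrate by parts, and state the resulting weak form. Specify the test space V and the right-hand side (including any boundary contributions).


V = {v ∈ H^1(0, 3/2) : v(0) = 0} (test functions vanish at x = 0 where u is specified); weak form: ∫_0^3/2 u'v' dx = ∫_0^3/2 (1 - 3*x) v dx + v(3/2) for all v ∈ V.

Multiply both sides by a test function v and integrate from 0 to 3/2:
  ∫_0^3/2 −u''(x) v(x) dx = ∫_0^3/2 f(x) v(x) dx.
Integrate the LHS by parts once:
  ∫_0^3/2 −u'' v dx = −[u'(x) v(x)]_0^3/2 + ∫_0^3/2 u'(x) v'(x) dx.
Thus ∫_0^3/2 u'(x) v'(x) dx = ∫_0^3/2 f(x) v(x) dx + [u'(x) v(x)]_0^3/2.
Choose V so that boundary terms are either known or forced to vanish.
Mixed BC: u(0) = 0 (Dirichlet) and u'(3/2) = 1 (Neumann). Define V = {v ∈ H^1(0, 3/2) : v(0) = 0}. Then [u' v]_0^3/2 = u'(3/2)·v(3/2) − u'(0)·0 = v(3/2).
Weak formulation: find u (satisfying any essential BC) such that ∫_0^3/2 u'(x) v'(x) dx = ∫_0^3/2 f v dx + v(3/2) for all v ∈ V (Dirichlet at 0 absorbed into V; Neumann datum at x = 3/2 contributes the boundary term).
Substituting f(x) = 1 - 3*x, the right-hand side is ∫_0^3/2 (1 - 3*x) v dx + v(3/2).


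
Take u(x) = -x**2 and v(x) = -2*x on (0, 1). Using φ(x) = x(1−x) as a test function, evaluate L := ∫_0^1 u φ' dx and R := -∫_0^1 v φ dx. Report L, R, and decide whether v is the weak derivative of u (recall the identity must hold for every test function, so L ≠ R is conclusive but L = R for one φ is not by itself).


LHS = 1/6, RHS = 1/6. Yes, v = u' weakly.

u(x) = -x**2, classical derivative u'(x) = -2*x.
φ(x) = x(1−x), so φ'(x) = 1 - 2*x.
Note φ(0) = φ(1) = 0, so the boundary term u·φ vanishes.
LHS = ∫_0^1 u(x) φ'(x) dx = ∫_0^1 (2*x^3 - x^2) dx. Term by term:
  ∫_0^1 2*x^3 dx = 1/2;  ∫_0^1 -x^2 dx = -1/3.
Sum: 1/2 − 1/3 = 1/6.
So LHS = 1/6.
∫_0^1 v(x) φ(x) dx = ∫_0^1 (2*x^3 - 2*x^2) dx. Term by term:
  ∫_0^1 2*x^3 dx = 1/2;  ∫_0^1 -2*x^2 dx = -2/3.
Sum: 1/2 − 2/3 = -1/6.
So RHS = -∫_0^1 v(x) φ(x) dx = 1/6.
LHS = RHS, so the identity holds for this test φ.
Moreover u is smooth here and v(x) = u'(x) = -2*x pointwise, so the identity holds for every test function. Hence v is the weak derivative of u.


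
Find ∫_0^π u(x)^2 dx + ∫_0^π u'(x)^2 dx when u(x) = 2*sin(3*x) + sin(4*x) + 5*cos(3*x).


||u||_{H^1(0,π)}^2 = 800/7 + 307*π/2

u'(x) = -15*sin(3*x) + 6*cos(3*x) + 4*cos(4*x).
Expand u² and (u')² and integrate term by term on (0, π), using: for integers n ≥ 1, ∫_0^π sin²(nx) dx = ∫_0^π cos²(nx) dx = π/2; for n ≠ n', ∫_0^π sin(nx)sin(n'x) dx = ∫_0^π cos(nx)cos(n'x) dx = 0; and by product-to-sum, ∫_0^π sin(nx)cos(n'x) dx = ½∫_0^π [sin((n+n')x) + sin((n−n')x)] dx, which is 0 when n+n' is even and 2n/(n²−n'²) when n+n' is odd (it need not vanish on (0, π)).
  u² squared terms: (2)²·∫sin(3x)² dx = 4·π/2 = 2*π;  (5)²·∫cos(3x)² dx = 25·π/2 = 25*π/2;  (1)²·∫sin(4x)² dx = 1·π/2 = π/2.
  u² cross terms: 2·(2)·(5)·∫sin(3x)·cos(3x) dx = 20·(0) = 0;  2·(2)·(1)·∫sin(3x)·sin(4x) dx = 4·(0) = 0;  2·(5)·(1)·∫cos(3x)·sin(4x) dx = 10·(8/7) = 80/7.
  So ∫_0^π u² dx = 2*π + 25*π/2 + π/2 + 0 + 0 + 80/7 = 80/7 + 15*π.
  (u')² squared terms: (-15)²·∫sin(3x)² dx = 225·π/2 = 225*π/2;  (4)²·∫cos(4x)² dx = 16·π/2 = 8*π;  (6)²·∫cos(3x)² dx = 36·π/2 = 18*π.
  (u')² cross terms: 2·(-15)·(4)·∫sin(3x)·cos(4x) dx = -120·(-6/7) = 720/7;  2·(-15)·(6)·∫sin(3x)·cos(3x) dx = -180·(0) = 0;  2·(4)·(6)·∫cos(4x)·cos(3x) dx = 48·(0) = 0.
  So ∫_0^π (u')² dx = 225*π/2 + 8*π + 18*π + 720/7 + 0 + 0 = 720/7 + 277*π/2.
||u||_{H^1}^2 = (80/7 + 15*π) + (720/7 + 277*π/2) = 800/7 + 307*π/2.


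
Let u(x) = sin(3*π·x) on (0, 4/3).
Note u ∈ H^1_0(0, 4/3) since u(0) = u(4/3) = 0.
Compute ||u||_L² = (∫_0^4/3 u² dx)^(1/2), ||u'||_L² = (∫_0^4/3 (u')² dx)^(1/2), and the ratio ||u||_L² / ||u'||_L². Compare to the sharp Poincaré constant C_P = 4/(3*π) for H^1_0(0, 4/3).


||u||_L² / ||u'||_L² = 1/(3*π) < C_P = 4/(3*π).

u(x) = sin(3*π·x), so u'(x) = 3*π*cos(3*π*x).
Writing u(x) = A·sin(kπx/L) with A = 1 and k = 4, use ∫_0^L sin²(kπx/L) dx = L/2 and ∫_0^L cos²(kπx/L) dx = L/2.
u² = 1·sin²(3*π·x) and (u')² = 9*π^2·cos²(3*π·x), and each of sin², cos² integrates to L/2 = 2/3 over (0, 4/3).
∫_0^4/3 u² dx = 2/3, so ||u||_L² = sqrt(6)/3.
∫_0^4/3 (u')² dx = 6*π^2, so ||u'||_L² = sqrt(6)*π.
Ratio ||u||_L² / ||u'||_L² = 1/(3*π).
Sharp Poincaré constant on H^1_0(0, 4/3) is C_P = L/π = 4/(3*π), achieved by sin(3*π/4·x).
This is the k = 4 harmonic; the ratio L/(kπ) is strictly less than C_P = L/π, consistent with the sharp inequality ||u||_L² ≤ C_P ||u'||_L².


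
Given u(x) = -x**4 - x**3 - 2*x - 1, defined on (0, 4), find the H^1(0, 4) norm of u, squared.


||u||_{H^1}^2 = 6869068/63

The H^1 norm (squared) on an interval (0, L) is
  ||u||_{H^1}^2 = ∫_0^L u(x)^2 dx + ∫_0^L u'(x)^2 dx.
Compute u'(x) = -4*x**3 - 3*x**2 - 2.
Then u(x)^2 = x**8 + 2*x**7 + x**6 + 4*x**5 + 6*x**4 + 2*x**3 + 4*x**2 + 4*x + 1 and u'(x)^2 = 16*x**6 + 24*x**5 + 9*x**4 + 16*x**3 + 12*x**2 + 4.
Integrate each monomial from 0 to 4 using ∫_0^4 c·x^n dx = c·4^(n+1)/(n+1):
  ∫_0^4 u(x)^2 dx = ∫_0^4 (x^8 + 2*x^7 + x^6 + 4*x^5 + 6*x^4 + 2*x^3 + 4*x^2 + 4*x + 1) dx. Term by term:
    ∫_0^4 x^8 dx = 262144/9;  ∫_0^4 2*x^7 dx = 16384;  ∫_0^4 x^6 dx = 16384/7;
    ∫_0^4 4*x^5 dx = 8192/3;  ∫_0^4 6*x^4 dx = 6144/5;  ∫_0^4 2*x^3 dx = 128;
    ∫_0^4 4*x^2 dx = 256/3;  ∫_0^4 4*x dx = 32;  ∫_0^4 1 dx = 4.
  Sum: 262144/9 + 16384 + 16384/7 + 8192/3 + 6144/5 + 128 + 256/3 + 32 + 4 = 16399052/315.
  ∫_0^4 u'(x)^2 dx = ∫_0^4 (16*x^6 + 24*x^5 + 9*x^4 + 16*x^3 + 12*x^2 + 4) dx. Term by term:
    ∫_0^4 16*x^6 dx = 262144/7;  ∫_0^4 24*x^5 dx = 16384;  ∫_0^4 9*x^4 dx = 9216/5;
    ∫_0^4 16*x^3 dx = 1024;  ∫_0^4 12*x^2 dx = 256;  ∫_0^4 4 dx = 16.
  Sum: 262144/7 + 16384 + 9216/5 + 1024 + 256 + 16 = 1994032/35.
Adding: ||u||_{H^1}^2 = 16399052/315 + 1994032/35 = 6869068/63.


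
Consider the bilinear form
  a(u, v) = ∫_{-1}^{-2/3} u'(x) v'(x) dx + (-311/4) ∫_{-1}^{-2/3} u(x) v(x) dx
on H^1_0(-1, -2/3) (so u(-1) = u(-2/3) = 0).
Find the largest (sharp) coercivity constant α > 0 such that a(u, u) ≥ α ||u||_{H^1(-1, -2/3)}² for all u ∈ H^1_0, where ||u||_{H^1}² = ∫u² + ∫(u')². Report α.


α = (-311 + 36*π^2)/(4*(1 + 9*π^2))

Coercivity of a(·,·) on H^1_0(-1, -2/3) means a(u, u) ≥ α ||u||_{H^1}² for every u ∈ H^1_0.
The interval has length L = 1/3, and Poincaré/coercivity depend only on L. Here a(u, u) = ∫(u')² + (-311/4)·∫u².
Here c = -311/4 < 0 with |c| < (π/L)² = 9*π^2, so coercivity still holds. The condition a(u,u) ≥ α||u||_{H^1}² reads (1−α)∫(u')² ≥ (α−c)∫u². Any admissible α is ≤ 1 (rapidly oscillating u have ∫u²/∫(u')² → 0), and α = 1 would force 0 ≥ (1−c)∫u², impossible since c < 1; so 1−α > 0. By the sharp Poincaré inequality on H^1_0 of an interval of length L, ∫(u')² ≥ (π/L)²∫u² with equality for the first sine mode sin(π(x−x₀)/L) (x₀ the left endpoint), so the inequality holds for all u iff (1−α)(π/L)² ≥ α − c, i.e. α ≤ ((π/L)² + c)/((π/L)² + 1) = (1 + c(L/π)²)/(1 + (L/π)²). (Direct route, valid since c ≤ 0: Poincaré gives c∫u² ≥ c(L/π)²∫(u')², so a(u,u) ≥ (1 + c(L/π)²)∫(u')², while ||u||_{H^1}² ≤ (1 + (L/π)²)∫(u')²; dividing yields the same α.) With (π/L)² = 9*π^2 and c = -311/4, the largest admissible constant is α = ((π/L)² + c)/((π/L)² + 1).
Simplifying, α = (-311 + 36*π^2)/(4*(1 + 9*π^2)).


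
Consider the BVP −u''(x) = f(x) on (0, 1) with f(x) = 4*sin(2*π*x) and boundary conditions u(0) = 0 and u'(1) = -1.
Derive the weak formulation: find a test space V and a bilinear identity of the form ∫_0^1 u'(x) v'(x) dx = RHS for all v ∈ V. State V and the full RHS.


V = {v ∈ H^1(0, 1) : v(0) = 0} (test functions vanish at x = 0 where u is specified); weak form: ∫_0^1 u'v' dx = ∫_0^1 (4*sin(2*π*x)) v dx − v(1) for all v ∈ V.

Multiply both sides by a test function v and integrate from 0 to 1:
  ∫_0^1 −u''(x) v(x) dx = ∫_0^1 f(x) v(x) dx.
Integrate the LHS by parts once:
  ∫_0^1 −u'' v dx = −[u'(x) v(x)]_0^1 + ∫_0^1 u'(x) v'(x) dx.
Thus ∫_0^1 u'(x) v'(x) dx = ∫_0^1 f(x) v(x) dx + [u'(x) v(x)]_0^1.
Choose V so that boundary terms are either known or forced to vanish.
Mixed BC: u(0) = 0 (Dirichlet) and u'(1) = -1 (Neumann). Define V = {v ∈ H^1(0, 1) : v(0) = 0}. Then [u' v]_0^1 = u'(1)·v(1) − u'(0)·0 = − v(1).
Weak formulation: find u (satisfying any essential BC) such that ∫_0^1 u'(x) v'(x) dx = ∫_0^1 f v dx − v(1) for all v ∈ V (Dirichlet at 0 absorbed into V; Neumann datum at x = 1 contributes the boundary term).
Substituting f(x) = 4*sin(2*π*x), the right-hand side is ∫_0^1 (4*sin(2*π*x)) v dx − v(1).


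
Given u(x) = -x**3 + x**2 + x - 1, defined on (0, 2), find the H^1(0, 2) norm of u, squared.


||u||_{H^1}^2 = 1696/105

The H^1 norm (squared) on an interval (0, L) is
  ||u||_{H^1}^2 = ∫_0^L u(x)^2 dx + ∫_0^L u'(x)^2 dx.
Compute u'(x) = -3*x**2 + 2*x + 1.
Then u(x)^2 = x**6 - 2*x**5 - x**4 + 4*x**3 - x**2 - 2*x + 1 and u'(x)^2 = 9*x**4 - 12*x**3 - 2*x**2 + 4*x + 1.
Integrate each monomial from 0 to 2 using ∫_0^2 c·x^n dx = c·2^(n+1)/(n+1):
  ∫_0^2 u(x)^2 dx = ∫_0^2 (x^6 - 2*x^5 - x^4 + 4*x^3 - x^2 - 2*x + 1) dx. Term by term:
    ∫_0^2 x^6 dx = 128/7;  ∫_0^2 -2*x^5 dx = -64/3;  ∫_0^2 -x^4 dx = -32/5;
    ∫_0^2 4*x^3 dx = 16;  ∫_0^2 -x^2 dx = -8/3;  ∫_0^2 -2*x dx = -4;
    ∫_0^2 1 dx = 2.
  Sum: 128/7 − 64/3 − 32/5 + 16 − 8/3 − 4 + 2 = 66/35.
  ∫_0^2 u'(x)^2 dx = ∫_0^2 (9*x^4 - 12*x^3 - 2*x^2 + 4*x + 1) dx. Term by term:
    ∫_0^2 9*x^4 dx = 288/5;  ∫_0^2 -12*x^3 dx = -48;  ∫_0^2 -2*x^2 dx = -16/3;
    ∫_0^2 4*x dx = 8;  ∫_0^2 1 dx = 2.
  Sum: 288/5 − 48 − 16/3 + 8 + 2 = 214/15.
Adding: ||u||_{H^1}^2 = 66/35 + 214/15 = 1696/105.


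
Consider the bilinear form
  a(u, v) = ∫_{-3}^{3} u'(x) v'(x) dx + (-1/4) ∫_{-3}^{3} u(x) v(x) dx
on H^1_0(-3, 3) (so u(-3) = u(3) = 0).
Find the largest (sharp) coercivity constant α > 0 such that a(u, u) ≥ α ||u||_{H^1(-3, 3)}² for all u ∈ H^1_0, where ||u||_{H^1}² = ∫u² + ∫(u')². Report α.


α = (-9 + π^2)/(π^2 + 36)

Coercivity of a(·,·) on H^1_0(-3, 3) means a(u, u) ≥ α ||u||_{H^1}² for every u ∈ H^1_0.
The interval has length L = 6, and Poincaré/coercivity depend only on L. Here a(u, u) = ∫(u')² + (-1/4)·∫u².
Here c = -1/4 < 0 with |c| < (π/L)² = π^2/36, so coercivity still holds. The condition a(u,u) ≥ α||u||_{H^1}² reads (1−α)∫(u')² ≥ (α−c)∫u². Any admissible α is ≤ 1 (rapidly oscillating u have ∫u²/∫(u')² → 0), and α = 1 would force 0 ≥ (1−c)∫u², impossible since c < 1; so 1−α > 0. By the sharp Poincaré inequality on H^1_0 of an interval of length L, ∫(u')² ≥ (π/L)²∫u² with equality for the first sine mode sin(π(x−x₀)/L) (x₀ the left endpoint), so the inequality holds for all u iff (1−α)(π/L)² ≥ α − c, i.e. α ≤ ((π/L)² + c)/((π/L)² + 1) = (1 + c(L/π)²)/(1 + (L/π)²). (Direct route, valid since c ≤ 0: Poincaré gives c∫u² ≥ c(L/π)²∫(u')², so a(u,u) ≥ (1 + c(L/π)²)∫(u')², while ||u||_{H^1}² ≤ (1 + (L/π)²)∫(u')²; dividing yields the same α.) With (π/L)² = π^2/36 and c = -1/4, the largest admissible constant is α = ((π/L)² + c)/((π/L)² + 1).
Simplifying, α = (-9 + π^2)/(π^2 + 36).


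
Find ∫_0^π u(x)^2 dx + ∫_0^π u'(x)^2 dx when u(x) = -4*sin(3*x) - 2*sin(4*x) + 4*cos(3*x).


||u||_{H^1(0,π)}^2 = -1280/7 + 194*π

u'(x) = -12*sin(3*x) - 12*cos(3*x) - 8*cos(4*x).
Expand u² and (u')² and integrate term by term on (0, π), using: for integers n ≥ 1, ∫_0^π sin²(nx) dx = ∫_0^π cos²(nx) dx = π/2; for n ≠ n', ∫_0^π sin(nx)sin(n'x) dx = ∫_0^π cos(nx)cos(n'x) dx = 0; and by product-to-sum, ∫_0^π sin(nx)cos(n'x) dx = ½∫_0^π [sin((n+n')x) + sin((n−n')x)] dx, which is 0 when n+n' is even and 2n/(n²−n'²) when n+n' is odd (it need not vanish on (0, π)).
  u² squared terms: (-4)²·∫sin(3x)² dx = 16·π/2 = 8*π;  (-2)²·∫sin(4x)² dx = 4·π/2 = 2*π;  (4)²·∫cos(3x)² dx = 16·π/2 = 8*π.
  u² cross terms: 2·(-4)·(-2)·∫sin(3x)·sin(4x) dx = 16·(0) = 0;  2·(-4)·(4)·∫sin(3x)·cos(3x) dx = -32·(0) = 0;  2·(-2)·(4)·∫sin(4x)·cos(3x) dx = -16·(8/7) = -128/7.
  So ∫_0^π u² dx = 8*π + 2*π + 8*π + 0 + 0 − 128/7 = -128/7 + 18*π.
  (u')² squared terms: (-12)²·∫cos(3x)² dx = 144·π/2 = 72*π;  (-12)²·∫sin(3x)² dx = 144·π/2 = 72*π;  (-8)²·∫cos(4x)² dx = 64·π/2 = 32*π.
  (u')² cross terms: 2·(-12)·(-12)·∫cos(3x)·sin(3x) dx = 288·(0) = 0;  2·(-12)·(-8)·∫cos(3x)·cos(4x) dx = 192·(0) = 0;  2·(-12)·(-8)·∫sin(3x)·cos(4x) dx = 192·(-6/7) = -1152/7.
  So ∫_0^π (u')² dx = 72*π + 72*π + 32*π + 0 + 0 − 1152/7 = -1152/7 + 176*π.
||u||_{H^1}^2 = (-128/7 + 18*π) + (-1152/7 + 176*π) = -1280/7 + 194*π.


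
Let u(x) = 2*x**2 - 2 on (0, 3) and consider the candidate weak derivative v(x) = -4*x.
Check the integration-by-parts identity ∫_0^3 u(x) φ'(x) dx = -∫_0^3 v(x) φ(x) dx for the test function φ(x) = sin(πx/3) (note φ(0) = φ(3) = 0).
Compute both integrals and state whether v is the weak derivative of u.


LHS = -36/π, RHS = 36/π. No, v is not the weak derivative of u.

u(x) = 2*x**2 - 2, classical derivative u'(x) = 4*x.
φ(x) = sin(πx/3), so φ'(x) = π*cos(π*x/3)/3.
Note φ(0) = φ(3) = 0, so the boundary term u·φ vanishes.
LHS = ∫_0^3 u(x) φ'(x) dx = ∫_0^3 (2*π*x^2*cos(π*x/3)/3 - 2*π*cos(π*x/3)/3) dx. Term by term:
  ∫_0^3 -2*π*cos(π*x/3)/3 dx = 0;  ∫_0^3 2*π*x^2*cos(π*x/3)/3 dx = -36/π.
Sum: 0 − 36/π = -36/π.
So LHS = -36/π.
∫_0^3 v(x) φ(x) dx = ∫_0^3 (-4*x*sin(π*x/3)) dx. Term by term:
  ∫_0^3 -4*x*sin(π*x/3) dx = -36/π.
So RHS = -∫_0^3 v(x) φ(x) dx = 36/π.
LHS − RHS = -72/π ≠ 0, so the identity fails.
(For a valid weak derivative the identity must hold for EVERY test function, in particular this one. The failure shows v is NOT the weak derivative of u.)
Correct weak derivative would be u'(x) = 4*x.


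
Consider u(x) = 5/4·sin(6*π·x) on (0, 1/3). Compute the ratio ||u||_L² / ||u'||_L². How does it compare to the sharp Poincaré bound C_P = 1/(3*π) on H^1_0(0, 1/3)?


||u||_L² / ||u'||_L² = 1/(6*π) < C_P = 1/(3*π).

u(x) = 5/4·sin(6*π·x), so u'(x) = 15*π*cos(6*π*x)/2.
Writing u(x) = A·sin(kπx/L) with A = 5/4 and k = 2, use ∫_0^L sin²(kπx/L) dx = L/2 and ∫_0^L cos²(kπx/L) dx = L/2.
u² = 25/16·sin²(6*π·x) and (u')² = 225*π^2/4·cos²(6*π·x), and each of sin², cos² integrates to L/2 = 1/6 over (0, 1/3).
∫_0^1/3 u² dx = 25/96, so ||u||_L² = 5*sqrt(6)/24.
∫_0^1/3 (u')² dx = 75*π^2/8, so ||u'||_L² = 5*sqrt(6)*π/4.
Ratio ||u||_L² / ||u'||_L² = 1/(6*π).
Sharp Poincaré constant on H^1_0(0, 1/3) is C_P = L/π = 1/(3*π), achieved by sin(3*π·x).
This is the k = 2 harmonic; the ratio L/(kπ) is strictly less than C_P = L/π, consistent with the sharp inequality ||u||_L² ≤ C_P ||u'||_L².


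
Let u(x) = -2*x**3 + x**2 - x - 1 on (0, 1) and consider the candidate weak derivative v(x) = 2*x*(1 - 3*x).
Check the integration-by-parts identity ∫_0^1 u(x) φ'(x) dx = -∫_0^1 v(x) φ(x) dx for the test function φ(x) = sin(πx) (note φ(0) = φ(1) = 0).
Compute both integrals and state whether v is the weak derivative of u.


LHS = -24/π^3 + 6/π, RHS = -24/π^3 + 4/π. No, v is not the weak derivative of u.

u(x) = -2*x**3 + x**2 - x - 1, classical derivative u'(x) = -6*x**2 + 2*x - 1.
φ(x) = sin(πx), so φ'(x) = π*cos(π*x).
Note φ(0) = φ(1) = 0, so the boundary term u·φ vanishes.
LHS = ∫_0^1 u(x) φ'(x) dx = ∫_0^1 (-2*π*x^3*cos(π*x) + π*x^2*cos(π*x) - π*x*cos(π*x) - π*cos(π*x)) dx. Term by term:
  ∫_0^1 -π*cos(π*x) dx = 0;  ∫_0^1 π*x^2*cos(π*x) dx = -2/π;  ∫_0^1 -π*x*cos(π*x) dx = 2/π;
  ∫_0^1 -2*π*x^3*cos(π*x) dx = -24/π^3 + 6/π.
Sum: 0 − 2/π + 2/π + -24/π^3 + 6/π = -24/π^3 + 6/π.
So LHS = -24/π^3 + 6/π.
∫_0^1 v(x) φ(x) dx = ∫_0^1 (-6*x^2*sin(π*x) + 2*x*sin(π*x)) dx. Term by term:
  ∫_0^1 -6*x^2*sin(π*x) dx = -6/π + 24/π^3;  ∫_0^1 2*x*sin(π*x) dx = 2/π.
Sum: -6/π + 24/π^3 + 2/π = -4/π + 24/π^3.
So RHS = -∫_0^1 v(x) φ(x) dx = -24/π^3 + 4/π.
LHS − RHS = 2/π ≠ 0, so the identity fails.
(For a valid weak derivative the identity must hold for EVERY test function, in particular this one. The failure shows v is NOT the weak derivative of u.)
Correct weak derivative would be u'(x) = -6*x**2 + 2*x - 1.


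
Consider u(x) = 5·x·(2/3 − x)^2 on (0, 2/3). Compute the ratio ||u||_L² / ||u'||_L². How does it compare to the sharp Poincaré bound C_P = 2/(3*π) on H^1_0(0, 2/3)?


||u||_L² / ||u'||_L² = sqrt(14)/21 < C_P = 2/(3*π).

u(x) = 5·x·(2/3 − x)^2, so u'(x) = 15*x^2 - 40*x/3 + 20/9.
u(x) = 5·x·(2/3 − x)^2 vanishes at x = 0 and x = 2/3, so u ∈ H^1_0(0, 2/3). Differentiate via the product rule and integrate the resulting polynomials term by term.
  ∫_0^2/3 u² dx = ∫_0^2/3 (25*x^6 - 200*x^5/3 + 200*x^4/3 - 800*x^3/27 + 400*x^2/81) dx. Term by term:
    ∫_0^2/3 25*x^6 dx = 3200/15309;  ∫_0^2/3 -200*x^5/3 dx = -6400/6561;  ∫_0^2/3 200*x^4/3 dx = 1280/729;
    ∫_0^2/3 -800*x^3/27 dx = -3200/2187;  ∫_0^2/3 400*x^2/81 dx = 3200/6561.
  Sum: 3200/15309 − 6400/6561 + 1280/729 − 3200/2187 + 3200/6561 = 640/45927.
  ∫_0^2/3 (u')² dx = ∫_0^2/3 (225*x^4 - 400*x^3 + 2200*x^2/9 - 1600*x/27 + 400/81) dx. Term by term:
    ∫_0^2/3 225*x^4 dx = 160/27;  ∫_0^2/3 -400*x^3 dx = -1600/81;  ∫_0^2/3 2200*x^2/9 dx = 17600/729;
    ∫_0^2/3 -1600*x/27 dx = -3200/243;  ∫_0^2/3 400/81 dx = 800/243.
  Sum: 160/27 − 1600/81 + 17600/729 − 3200/243 + 800/243 = 320/729.
∫_0^2/3 u² dx = 640/45927, so ||u||_L² = 8*sqrt(70)/567.
∫_0^2/3 (u')² dx = 320/729, so ||u'||_L² = 8*sqrt(5)/27.
Ratio ||u||_L² / ||u'||_L² = sqrt(14)/21.
Sharp Poincaré constant on H^1_0(0, 2/3) is C_P = L/π = 2/(3*π), achieved by sin(3*π/2·x).
A polynomial bump cannot attain the sharp Poincaré constant (only the first sine eigenfunction does), so the ratio is strictly less than C_P, consistent with ||u||_L² ≤ C_P ||u'||_L².


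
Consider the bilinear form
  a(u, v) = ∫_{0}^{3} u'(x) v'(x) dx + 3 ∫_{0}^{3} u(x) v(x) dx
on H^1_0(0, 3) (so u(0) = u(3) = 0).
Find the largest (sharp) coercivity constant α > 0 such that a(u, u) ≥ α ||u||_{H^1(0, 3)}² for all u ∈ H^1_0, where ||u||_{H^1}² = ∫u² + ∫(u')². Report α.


α = 1

Coercivity of a(·,·) on H^1_0(0, 3) means a(u, u) ≥ α ||u||_{H^1}² for every u ∈ H^1_0.
The interval has length L = 3, and Poincaré/coercivity depend only on L. Here a(u, u) = ∫(u')² + (3)·∫u².
Here c = 3 ≥ 1, so a(u,u) = ∫(u')² + c∫u² ≥ ∫(u')² + ∫u² = ||u||_{H^1}², i.e. α = 1 works. No larger α is possible: a(u,u) ≥ α||u||_{H^1}² means (1−α)∫(u')² ≥ (α−c)∫u², and for the modes u_n = sin(nπ(x−x₀)/L) (x₀ the left endpoint) one has ∫u_n²/∫(u_n')² = (L/(nπ))² → 0, so a(u_n,u_n)/||u_n||_{H^1}² → 1. Hence the optimal constant is α = 1.
Therefore α = 1.


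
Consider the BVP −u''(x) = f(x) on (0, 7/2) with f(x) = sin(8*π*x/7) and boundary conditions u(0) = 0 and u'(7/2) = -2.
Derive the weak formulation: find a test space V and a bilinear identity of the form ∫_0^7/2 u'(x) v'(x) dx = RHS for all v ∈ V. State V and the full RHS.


V = {v ∈ H^1(0, 7/2) : v(0) = 0} (test functions vanish at x = 0 where u is specified); weak form: ∫_0^7/2 u'v' dx = ∫_0^7/2 (sin(8*π*x/7)) v dx − 2·v(7/2) for all v ∈ V.

Multiply both sides by a test function v and integrate from 0 to 7/2:
  ∫_0^7/2 −u''(x) v(x) dx = ∫_0^7/2 f(x) v(x) dx.
Integrate the LHS by parts once:
  ∫_0^7/2 −u'' v dx = −[u'(x) v(x)]_0^7/2 + ∫_0^7/2 u'(x) v'(x) dx.
Thus ∫_0^7/2 u'(x) v'(x) dx = ∫_0^7/2 f(x) v(x) dx + [u'(x) v(x)]_0^7/2.
Choose V so that boundary terms are either known or forced to vanish.
Mixed BC: u(0) = 0 (Dirichlet) and u'(7/2) = -2 (Neumann). Define V = {v ∈ H^1(0, 7/2) : v(0) = 0}. Then [u' v]_0^7/2 = u'(7/2)·v(7/2) − u'(0)·0 = − 2·v(7/2).
Weak formulation: find u (satisfying any essential BC) such that ∫_0^7/2 u'(x) v'(x) dx = ∫_0^7/2 f v dx − 2·v(7/2) for all v ∈ V (Dirichlet at 0 absorbed into V; Neumann datum at x = 7/2 contributes the boundary term).
Substituting f(x) = sin(8*π*x/7), the right-hand side is ∫_0^7/2 (sin(8*π*x/7)) v dx − 2·v(7/2).


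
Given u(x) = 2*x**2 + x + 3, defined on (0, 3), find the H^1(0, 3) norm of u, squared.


||u||_{H^1}^2 = 3147/5

The H^1 norm (squared) on an interval (0, L) is
  ||u||_{H^1}^2 = ∫_0^L u(x)^2 dx + ∫_0^L u'(x)^2 dx.
Compute u'(x) = 4*x + 1.
Then u(x)^2 = 4*x**4 + 4*x**3 + 13*x**2 + 6*x + 9 and u'(x)^2 = 16*x**2 + 8*x + 1.
Integrate each monomial from 0 to 3 using ∫_0^3 c·x^n dx = c·3^(n+1)/(n+1):
  ∫_0^3 u(x)^2 dx = ∫_0^3 (4*x^4 + 4*x^3 + 13*x^2 + 6*x + 9) dx. Term by term:
    ∫_0^3 4*x^4 dx = 972/5;  ∫_0^3 4*x^3 dx = 81;  ∫_0^3 13*x^2 dx = 117;
    ∫_0^3 6*x dx = 27;  ∫_0^3 9 dx = 27.
  Sum: 972/5 + 81 + 117 + 27 + 27 = 2232/5.
  ∫_0^3 u'(x)^2 dx = ∫_0^3 (16*x^2 + 8*x + 1) dx. Term by term:
    ∫_0^3 16*x^2 dx = 144;  ∫_0^3 8*x dx = 36;  ∫_0^3 1 dx = 3.
  Sum: 144 + 36 + 3 = 183.
Adding: ||u||_{H^1}^2 = 2232/5 + 183 = 3147/5.


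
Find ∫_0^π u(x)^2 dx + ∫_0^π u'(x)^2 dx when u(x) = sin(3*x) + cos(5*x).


||u||_{H^1(0,π)}^2 = 18*π

u'(x) = -5*sin(5*x) + 3*cos(3*x).
Expand u² and (u')² and integrate term by term on (0, π), using: for integers n ≥ 1, ∫_0^π sin²(nx) dx = ∫_0^π cos²(nx) dx = π/2; for n ≠ n', ∫_0^π sin(nx)sin(n'x) dx = ∫_0^π cos(nx)cos(n'x) dx = 0; and by product-to-sum, ∫_0^π sin(nx)cos(n'x) dx = ½∫_0^π [sin((n+n')x) + sin((n−n')x)] dx, which is 0 when n+n' is even and 2n/(n²−n'²) when n+n' is odd (it need not vanish on (0, π)).
  u² squared terms: (1)²·∫cos(5x)² dx = 1·π/2 = π/2;  (1)²·∫sin(3x)² dx = 1·π/2 = π/2.
  u² cross terms: 2·(1)·(1)·∫cos(5x)·sin(3x) dx = 2·(0) = 0.
  So ∫_0^π u² dx = π/2 + π/2 + 0 = π.
  (u')² squared terms: (-5)²·∫sin(5x)² dx = 25·π/2 = 25*π/2;  (3)²·∫cos(3x)² dx = 9·π/2 = 9*π/2.
  (u')² cross terms: 2·(-5)·(3)·∫sin(5x)·cos(3x) dx = -30·(0) = 0.
  So ∫_0^π (u')² dx = 25*π/2 + 9*π/2 + 0 = 17*π.
||u||_{H^1}^2 = (π) + (17*π) = 18*π.


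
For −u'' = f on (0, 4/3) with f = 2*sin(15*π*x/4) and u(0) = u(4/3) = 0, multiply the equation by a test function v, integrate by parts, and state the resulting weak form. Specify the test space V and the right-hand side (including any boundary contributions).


V = H^1_0(0, 4/3) (so v(0) = v(4/3) = 0); weak form: ∫_0^4/3 u'v' dx = ∫_0^4/3 (2*sin(15*π*x/4)) v dx for all v ∈ V.

Multiply both sides by a test function v and integrate from 0 to 4/3:
  ∫_0^4/3 −u''(x) v(x) dx = ∫_0^4/3 f(x) v(x) dx.
Integrate the LHS by parts once:
  ∫_0^4/3 −u'' v dx = −[u'(x) v(x)]_0^4/3 + ∫_0^4/3 u'(x) v'(x) dx.
Thus ∫_0^4/3 u'(x) v'(x) dx = ∫_0^4/3 f(x) v(x) dx + [u'(x) v(x)]_0^4/3.
Choose V so that boundary terms are either known or forced to vanish.
u is Dirichlet: u(0) = u(4/3) = 0. Let V = H^1_0(0, 4/3); then v(0) = v(4/3) = 0, and [u' v]_0^4/3 = 0.
Weak formulation: find u (satisfying any essential BC) such that ∫_0^4/3 u'(x) v'(x) dx = ∫_0^4/3 f v dx for all v ∈ V.
Substituting f(x) = 2*sin(15*π*x/4), the right-hand side is ∫_0^4/3 (2*sin(15*π*x/4)) v dx.


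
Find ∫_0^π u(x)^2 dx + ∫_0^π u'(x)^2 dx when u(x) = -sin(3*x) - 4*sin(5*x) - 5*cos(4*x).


||u||_{H^1(0,π)}^2 = 38420/63 + 851*π/2

u'(x) = 20*sin(4*x) - 3*cos(3*x) - 20*cos(5*x).
Expand u² and (u')² and integrate term by term on (0, π), using: for integers n ≥ 1, ∫_0^π sin²(nx) dx = ∫_0^π cos²(nx) dx = π/2; for n ≠ n', ∫_0^π sin(nx)sin(n'x) dx = ∫_0^π cos(nx)cos(n'x) dx = 0; and by product-to-sum, ∫_0^π sin(nx)cos(n'x) dx = ½∫_0^π [sin((n+n')x) + sin((n−n')x)] dx, which is 0 when n+n' is even and 2n/(n²−n'²) when n+n' is odd (it need not vanish on (0, π)).
  u² squared terms: (-1)²·∫sin(3x)² dx = 1·π/2 = π/2;  (-5)²·∫cos(4x)² dx = 25·π/2 = 25*π/2;  (-4)²·∫sin(5x)² dx = 16·π/2 = 8*π.
  u² cross terms: 2·(-1)·(-5)·∫sin(3x)·cos(4x) dx = 10·(-6/7) = -60/7;  2·(-1)·(-4)·∫sin(3x)·sin(5x) dx = 8·(0) = 0;  2·(-5)·(-4)·∫cos(4x)·sin(5x) dx = 40·(10/9) = 400/9.
  So ∫_0^π u² dx = π/2 + 25*π/2 + 8*π − 60/7 + 0 + 400/9 = 2260/63 + 21*π.
  (u')² squared terms: (-20)²·∫cos(5x)² dx = 400·π/2 = 200*π;  (-3)²·∫cos(3x)² dx = 9·π/2 = 9*π/2;  (20)²·∫sin(4x)² dx = 400·π/2 = 200*π.
  (u')² cross terms: 2·(-20)·(-3)·∫cos(5x)·cos(3x) dx = 120·(0) = 0;  2·(-20)·(20)·∫cos(5x)·sin(4x) dx = -800·(-8/9) = 6400/9;  2·(-3)·(20)·∫cos(3x)·sin(4x) dx = -120·(8/7) = -960/7.
  So ∫_0^π (u')² dx = 200*π + 9*π/2 + 200*π + 0 + 6400/9 − 960/7 = 36160/63 + 809*π/2.
||u||_{H^1}^2 = (2260/63 + 21*π) + (36160/63 + 809*π/2) = 38420/63 + 851*π/2.
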